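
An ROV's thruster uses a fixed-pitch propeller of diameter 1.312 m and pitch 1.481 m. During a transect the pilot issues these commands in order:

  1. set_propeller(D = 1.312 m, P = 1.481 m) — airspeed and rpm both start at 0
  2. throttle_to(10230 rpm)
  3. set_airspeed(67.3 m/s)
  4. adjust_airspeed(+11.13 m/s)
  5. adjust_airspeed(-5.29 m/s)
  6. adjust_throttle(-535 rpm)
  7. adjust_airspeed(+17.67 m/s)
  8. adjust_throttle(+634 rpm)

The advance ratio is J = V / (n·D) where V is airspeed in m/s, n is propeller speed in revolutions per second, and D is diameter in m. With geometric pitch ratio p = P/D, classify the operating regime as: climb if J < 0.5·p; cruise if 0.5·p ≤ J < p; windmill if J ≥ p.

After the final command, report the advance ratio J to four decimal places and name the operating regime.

J = 0.4021, regime = climb

set_propeller: D = 1.312 m, P = 1.481 m (p = P/D = 1.128811); state ← (V=0, rpm=0)
throttle_to(10230): rpm ← 10230
set_airspeed(67.3): V ← 67.3 m/s
adjust_airspeed(+11.13): V ← 67.3 +11.13 = 78.43 m/s
adjust_airspeed(-5.29): V ← 78.43 -5.29 = 73.14 m/s
adjust_throttle(-535): rpm ← 10230 -535 = 9695
adjust_airspeed(+17.67): V ← 73.14 +17.67 = 90.81 m/s
adjust_throttle(+634): rpm ← 9695 +634 = 10329
final state: V = 90.81 m/s, rpm = 10329 → n = rpm/60 = 172.150000 rev/s
J = V / (n·D) = 90.81 / (172.150000 × 1.312) = 0.402062
regime bands: climb J<0.5644 | cruise [0.5644, 1.1288) | windmill J≥1.1288
J = 0.4021 → climb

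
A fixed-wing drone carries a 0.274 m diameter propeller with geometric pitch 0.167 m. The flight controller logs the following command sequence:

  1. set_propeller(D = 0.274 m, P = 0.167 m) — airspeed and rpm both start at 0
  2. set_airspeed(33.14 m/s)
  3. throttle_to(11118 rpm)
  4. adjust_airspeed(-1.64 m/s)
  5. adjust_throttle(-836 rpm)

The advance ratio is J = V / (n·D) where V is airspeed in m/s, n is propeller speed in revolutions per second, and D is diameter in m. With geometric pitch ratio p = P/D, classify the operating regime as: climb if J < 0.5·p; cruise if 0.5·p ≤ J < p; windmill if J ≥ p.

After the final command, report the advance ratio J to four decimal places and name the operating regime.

J = 0.6709, regime = windmill

set_propeller: D = 0.274 m, P = 0.167 m (p = P/D = 0.609489); state ← (V=0, rpm=0)
set_airspeed(33.14): V ← 33.14 m/s
throttle_to(11118): rpm ← 11118
adjust_airspeed(-1.64): V ← 33.14 -1.64 = 31.5 m/s
adjust_throttle(-836): rpm ← 11118 -836 = 10282
final state: V = 31.5 m/s, rpm = 10282 → n = rpm/60 = 171.366667 rev/s
J = V / (n·D) = 31.5 / (171.366667 × 0.274) = 0.670863
regime bands: climb J<0.3047 | cruise [0.3047, 0.6095) | windmill J≥0.6095
J = 0.6709 → windmill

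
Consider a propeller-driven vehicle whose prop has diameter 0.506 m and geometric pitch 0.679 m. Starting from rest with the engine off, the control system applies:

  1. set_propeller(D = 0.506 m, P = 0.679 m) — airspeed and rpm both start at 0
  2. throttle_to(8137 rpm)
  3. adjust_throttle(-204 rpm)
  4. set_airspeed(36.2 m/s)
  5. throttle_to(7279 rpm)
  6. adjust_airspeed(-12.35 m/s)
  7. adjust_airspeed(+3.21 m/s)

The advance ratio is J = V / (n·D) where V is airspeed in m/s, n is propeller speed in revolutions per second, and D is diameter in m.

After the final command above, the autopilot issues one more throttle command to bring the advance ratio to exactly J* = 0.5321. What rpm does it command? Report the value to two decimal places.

set_propeller: D = 0.506 m, P = 0.679 m (p = P/D = 1.341897); state ← (V=0, rpm=0)
throttle_to(8137): rpm ← 8137
adjust_throttle(-204): rpm ← 8137 -204 = 7933
set_airspeed(36.2): V ← 36.2 m/s
throttle_to(7279): rpm ← 7279
adjust_airspeed(-12.35): V ← 36.2 -12.35 = 23.85 m/s
adjust_airspeed(+3.21): V ← 23.85 +3.21 = 27.06 m/s
final state: V = 27.06 m/s, rpm = 7279 → n = rpm/60 = 121.316667 rev/s
target J* = 0.5321; solve J* = V/(n·D) for n: n = V/(J*·D) = 27.06/(0.5321 × 0.506) = 100.504155 rev/s
rpm = 60·n = 6030.249299

rpm = 6030.25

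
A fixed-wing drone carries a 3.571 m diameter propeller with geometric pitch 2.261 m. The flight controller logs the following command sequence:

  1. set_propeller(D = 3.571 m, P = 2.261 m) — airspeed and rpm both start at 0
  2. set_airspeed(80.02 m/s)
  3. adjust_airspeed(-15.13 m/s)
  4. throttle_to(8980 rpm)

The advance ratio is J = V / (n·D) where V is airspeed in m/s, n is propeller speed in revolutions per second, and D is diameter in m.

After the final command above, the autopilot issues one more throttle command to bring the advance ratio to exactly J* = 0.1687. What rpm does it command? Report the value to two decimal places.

rpm = 6462.85

set_propeller: D = 3.571 m, P = 2.261 m (p = P/D = 0.633156); state ← (V=0, rpm=0)
set_airspeed(80.02): V ← 80.02 m/s
adjust_airspeed(-15.13): V ← 80.02 -15.13 = 64.89 m/s
throttle_to(8980): rpm ← 8980
final state: V = 64.89 m/s, rpm = 8980 → n = rpm/60 = 149.666667 rev/s
target J* = 0.1687; solve J* = V/(n·D) for n: n = V/(J*·D) = 64.89/(0.1687 × 3.571) = 107.714171 rev/s
rpm = 60·n = 6462.850231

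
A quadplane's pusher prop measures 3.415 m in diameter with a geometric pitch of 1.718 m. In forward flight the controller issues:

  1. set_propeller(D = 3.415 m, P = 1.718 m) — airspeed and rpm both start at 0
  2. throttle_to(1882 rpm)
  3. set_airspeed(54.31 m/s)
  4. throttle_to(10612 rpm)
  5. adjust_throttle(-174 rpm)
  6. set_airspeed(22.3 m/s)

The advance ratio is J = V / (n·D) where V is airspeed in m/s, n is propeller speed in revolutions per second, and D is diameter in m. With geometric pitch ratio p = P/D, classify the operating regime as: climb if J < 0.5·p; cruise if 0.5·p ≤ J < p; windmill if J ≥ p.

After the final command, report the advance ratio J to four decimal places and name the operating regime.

set_propeller: D = 3.415 m, P = 1.718 m (p = P/D = 0.503075); state ← (V=0, rpm=0)
throttle_to(1882): rpm ← 1882
set_airspeed(54.31): V ← 54.31 m/s
throttle_to(10612): rpm ← 10612
adjust_throttle(-174): rpm ← 10612 -174 = 10438
set_airspeed(22.3): V ← 22.3 m/s
final state: V = 22.3 m/s, rpm = 10438 → n = rpm/60 = 173.966667 rev/s
J = V / (n·D) = 22.3 / (173.966667 × 3.415) = 0.037536
regime bands: climb J<0.2515 | cruise [0.2515, 0.5031) | windmill J≥0.5031
J = 0.0375 → climb

J = 0.0375, regime = climb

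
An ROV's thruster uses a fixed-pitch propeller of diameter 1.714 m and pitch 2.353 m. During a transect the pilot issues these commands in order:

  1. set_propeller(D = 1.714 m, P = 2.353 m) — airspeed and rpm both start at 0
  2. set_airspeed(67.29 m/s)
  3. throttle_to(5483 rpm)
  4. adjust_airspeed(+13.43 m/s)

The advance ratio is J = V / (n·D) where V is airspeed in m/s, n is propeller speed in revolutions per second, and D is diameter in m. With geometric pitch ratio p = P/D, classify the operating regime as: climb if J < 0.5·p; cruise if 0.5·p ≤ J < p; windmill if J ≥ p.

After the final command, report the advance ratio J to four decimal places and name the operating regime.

set_propeller: D = 1.714 m, P = 2.353 m (p = P/D = 1.372812); state ← (V=0, rpm=0)
set_airspeed(67.29): V ← 67.29 m/s
throttle_to(5483): rpm ← 5483
adjust_airspeed(+13.43): V ← 67.29 +13.43 = 80.72 m/s
final state: V = 80.72 m/s, rpm = 5483 → n = rpm/60 = 91.383333 rev/s
J = V / (n·D) = 80.72 / (91.383333 × 1.714) = 0.515351
regime bands: climb J<0.6864 | cruise [0.6864, 1.3728) | windmill J≥1.3728
J = 0.5154 → climb

J = 0.5154, regime = climb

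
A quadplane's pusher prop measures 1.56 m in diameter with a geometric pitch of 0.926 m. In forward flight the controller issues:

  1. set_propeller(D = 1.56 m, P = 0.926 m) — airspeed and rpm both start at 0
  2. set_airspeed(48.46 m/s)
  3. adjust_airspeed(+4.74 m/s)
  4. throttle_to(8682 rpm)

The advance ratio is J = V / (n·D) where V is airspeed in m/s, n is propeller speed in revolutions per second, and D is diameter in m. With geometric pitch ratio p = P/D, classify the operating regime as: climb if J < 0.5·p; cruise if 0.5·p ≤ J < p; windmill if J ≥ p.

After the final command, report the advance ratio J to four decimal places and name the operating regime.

J = 0.2357, regime = climb

set_propeller: D = 1.56 m, P = 0.926 m (p = P/D = 0.593590); state ← (V=0, rpm=0)
set_airspeed(48.46): V ← 48.46 m/s
adjust_airspeed(+4.74): V ← 48.46 +4.74 = 53.2 m/s
throttle_to(8682): rpm ← 8682
final state: V = 53.2 m/s, rpm = 8682 → n = rpm/60 = 144.700000 rev/s
J = V / (n·D) = 53.2 / (144.700000 × 1.56) = 0.235678
regime bands: climb J<0.2968 | cruise [0.2968, 0.5936) | windmill J≥0.5936
J = 0.2357 → climb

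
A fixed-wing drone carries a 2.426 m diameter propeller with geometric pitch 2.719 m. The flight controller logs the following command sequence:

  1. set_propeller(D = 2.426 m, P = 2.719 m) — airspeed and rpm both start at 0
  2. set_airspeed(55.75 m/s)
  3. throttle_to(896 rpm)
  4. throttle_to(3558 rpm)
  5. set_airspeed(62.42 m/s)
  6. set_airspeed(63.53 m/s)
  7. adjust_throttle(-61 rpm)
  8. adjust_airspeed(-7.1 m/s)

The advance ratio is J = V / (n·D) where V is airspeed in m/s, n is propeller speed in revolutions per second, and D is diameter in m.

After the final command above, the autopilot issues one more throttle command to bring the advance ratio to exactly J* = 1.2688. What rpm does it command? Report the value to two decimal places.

set_propeller: D = 2.426 m, P = 2.719 m (p = P/D = 1.120775); state ← (V=0, rpm=0)
set_airspeed(55.75): V ← 55.75 m/s
throttle_to(896): rpm ← 896
throttle_to(3558): rpm ← 3558
set_airspeed(62.42): V ← 62.42 m/s
set_airspeed(63.53): V ← 63.53 m/s
adjust_throttle(-61): rpm ← 3558 -61 = 3497
adjust_airspeed(-7.1): V ← 63.53 -7.1 = 56.43 m/s
final state: V = 56.43 m/s, rpm = 3497 → n = rpm/60 = 58.283333 rev/s
target J* = 1.2688; solve J* = V/(n·D) for n: n = V/(J*·D) = 56.43/(1.2688 × 2.426) = 18.332685 rev/s
rpm = 60·n = 1099.961119

rpm = 1099.96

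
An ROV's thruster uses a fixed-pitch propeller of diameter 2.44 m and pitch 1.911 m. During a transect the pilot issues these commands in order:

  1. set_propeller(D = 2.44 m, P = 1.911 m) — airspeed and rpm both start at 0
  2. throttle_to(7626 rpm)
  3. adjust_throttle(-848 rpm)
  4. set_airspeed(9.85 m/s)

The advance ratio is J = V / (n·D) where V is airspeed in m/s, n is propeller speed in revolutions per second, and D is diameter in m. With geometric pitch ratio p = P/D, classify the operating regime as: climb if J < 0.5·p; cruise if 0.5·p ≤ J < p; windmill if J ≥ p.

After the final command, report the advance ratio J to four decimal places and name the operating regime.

set_propeller: D = 2.44 m, P = 1.911 m (p = P/D = 0.783197); state ← (V=0, rpm=0)
throttle_to(7626): rpm ← 7626
adjust_throttle(-848): rpm ← 7626 -848 = 6778
set_airspeed(9.85): V ← 9.85 m/s
final state: V = 9.85 m/s, rpm = 6778 → n = rpm/60 = 112.966667 rev/s
J = V / (n·D) = 9.85 / (112.966667 × 2.44) = 0.035735
regime bands: climb J<0.3916 | cruise [0.3916, 0.7832) | windmill J≥0.7832
J = 0.0357 → climb

J = 0.0357, regime = climb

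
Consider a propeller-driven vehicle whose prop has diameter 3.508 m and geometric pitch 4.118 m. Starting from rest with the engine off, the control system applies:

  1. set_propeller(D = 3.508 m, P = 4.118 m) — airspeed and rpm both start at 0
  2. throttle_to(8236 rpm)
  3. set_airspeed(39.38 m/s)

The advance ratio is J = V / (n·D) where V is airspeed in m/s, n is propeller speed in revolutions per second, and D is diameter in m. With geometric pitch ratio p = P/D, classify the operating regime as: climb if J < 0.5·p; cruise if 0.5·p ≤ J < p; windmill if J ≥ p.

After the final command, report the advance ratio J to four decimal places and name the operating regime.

set_propeller: D = 3.508 m, P = 4.118 m (p = P/D = 1.173888); state ← (V=0, rpm=0)
throttle_to(8236): rpm ← 8236
set_airspeed(39.38): V ← 39.38 m/s
final state: V = 39.38 m/s, rpm = 8236 → n = rpm/60 = 137.266667 rev/s
J = V / (n·D) = 39.38 / (137.266667 × 3.508) = 0.081781
regime bands: climb J<0.5869 | cruise [0.5869, 1.1739) | windmill J≥1.1739
J = 0.0818 → climb

J = 0.0818, regime = climb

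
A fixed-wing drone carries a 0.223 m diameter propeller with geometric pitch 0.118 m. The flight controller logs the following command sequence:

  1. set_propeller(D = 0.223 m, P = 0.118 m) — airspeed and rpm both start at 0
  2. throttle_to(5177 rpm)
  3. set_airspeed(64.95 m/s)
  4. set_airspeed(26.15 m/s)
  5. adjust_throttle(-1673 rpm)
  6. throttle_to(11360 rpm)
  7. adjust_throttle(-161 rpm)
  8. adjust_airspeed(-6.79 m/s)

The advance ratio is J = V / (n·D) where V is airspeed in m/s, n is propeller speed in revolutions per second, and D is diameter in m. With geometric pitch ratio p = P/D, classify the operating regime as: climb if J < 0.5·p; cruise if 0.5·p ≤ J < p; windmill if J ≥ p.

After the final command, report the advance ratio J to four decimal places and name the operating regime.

J = 0.4651, regime = cruise

set_propeller: D = 0.223 m, P = 0.118 m (p = P/D = 0.529148); state ← (V=0, rpm=0)
throttle_to(5177): rpm ← 5177
set_airspeed(64.95): V ← 64.95 m/s
set_airspeed(26.15): V ← 26.15 m/s
adjust_throttle(-1673): rpm ← 5177 -1673 = 3504
throttle_to(11360): rpm ← 11360
adjust_throttle(-161): rpm ← 11360 -161 = 11199
adjust_airspeed(-6.79): V ← 26.15 -6.79 = 19.36 m/s
final state: V = 19.36 m/s, rpm = 11199 → n = rpm/60 = 186.650000 rev/s
J = V / (n·D) = 19.36 / (186.650000 × 0.223) = 0.465128
regime bands: climb J<0.2646 | cruise [0.2646, 0.5291) | windmill J≥0.5291
J = 0.4651 → cruise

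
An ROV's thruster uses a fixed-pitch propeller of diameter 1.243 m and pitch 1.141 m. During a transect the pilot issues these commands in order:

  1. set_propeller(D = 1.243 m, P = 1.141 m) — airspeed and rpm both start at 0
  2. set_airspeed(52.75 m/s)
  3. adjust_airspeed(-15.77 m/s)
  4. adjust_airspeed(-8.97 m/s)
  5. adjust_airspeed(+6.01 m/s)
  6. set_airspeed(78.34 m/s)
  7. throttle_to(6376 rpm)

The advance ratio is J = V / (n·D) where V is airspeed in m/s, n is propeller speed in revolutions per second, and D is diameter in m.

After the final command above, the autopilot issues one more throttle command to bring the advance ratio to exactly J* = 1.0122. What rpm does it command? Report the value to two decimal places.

rpm = 3735.92

set_propeller: D = 1.243 m, P = 1.141 m (p = P/D = 0.917940); state ← (V=0, rpm=0)
set_airspeed(52.75): V ← 52.75 m/s
adjust_airspeed(-15.77): V ← 52.75 -15.77 = 36.98 m/s
adjust_airspeed(-8.97): V ← 36.98 -8.97 = 28.01 m/s
adjust_airspeed(+6.01): V ← 28.01 +6.01 = 34.02 m/s
set_airspeed(78.34): V ← 78.34 m/s
throttle_to(6376): rpm ← 6376
final state: V = 78.34 m/s, rpm = 6376 → n = rpm/60 = 106.266667 rev/s
target J* = 1.0122; solve J* = V/(n·D) for n: n = V/(J*·D) = 78.34/(1.0122 × 1.243) = 62.265303 rev/s
rpm = 60·n = 3735.918178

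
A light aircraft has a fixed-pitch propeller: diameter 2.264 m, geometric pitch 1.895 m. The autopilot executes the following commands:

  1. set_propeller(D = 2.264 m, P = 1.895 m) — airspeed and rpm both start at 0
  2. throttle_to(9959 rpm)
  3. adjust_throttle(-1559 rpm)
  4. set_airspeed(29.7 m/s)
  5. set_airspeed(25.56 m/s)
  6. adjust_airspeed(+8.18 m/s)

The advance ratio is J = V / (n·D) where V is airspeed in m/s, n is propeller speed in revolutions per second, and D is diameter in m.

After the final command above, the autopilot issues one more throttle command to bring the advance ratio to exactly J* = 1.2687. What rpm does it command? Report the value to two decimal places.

set_propeller: D = 2.264 m, P = 1.895 m (p = P/D = 0.837014); state ← (V=0, rpm=0)
throttle_to(9959): rpm ← 9959
adjust_throttle(-1559): rpm ← 9959 -1559 = 8400
set_airspeed(29.7): V ← 29.7 m/s
set_airspeed(25.56): V ← 25.56 m/s
adjust_airspeed(+8.18): V ← 25.56 +8.18 = 33.74 m/s
final state: V = 33.74 m/s, rpm = 8400 → n = rpm/60 = 140.000000 rev/s
target J* = 1.2687; solve J* = V/(n·D) for n: n = V/(J*·D) = 33.74/(1.2687 × 2.264) = 11.746533 rev/s
rpm = 60·n = 704.792001

rpm = 704.79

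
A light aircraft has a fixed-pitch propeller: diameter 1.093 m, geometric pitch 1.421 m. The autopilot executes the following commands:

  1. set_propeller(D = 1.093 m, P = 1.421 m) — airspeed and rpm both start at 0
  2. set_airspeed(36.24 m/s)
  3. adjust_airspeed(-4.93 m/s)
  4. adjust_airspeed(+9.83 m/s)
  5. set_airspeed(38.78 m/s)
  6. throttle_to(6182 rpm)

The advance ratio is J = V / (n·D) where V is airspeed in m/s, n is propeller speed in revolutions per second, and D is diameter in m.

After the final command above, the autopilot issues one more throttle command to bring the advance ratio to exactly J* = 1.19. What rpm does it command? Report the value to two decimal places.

rpm = 1788.92

set_propeller: D = 1.093 m, P = 1.421 m (p = P/D = 1.300091); state ← (V=0, rpm=0)
set_airspeed(36.24): V ← 36.24 m/s
adjust_airspeed(-4.93): V ← 36.24 -4.93 = 31.31 m/s
adjust_airspeed(+9.83): V ← 31.31 +9.83 = 41.14 m/s
set_airspeed(38.78): V ← 38.78 m/s
throttle_to(6182): rpm ← 6182
final state: V = 38.78 m/s, rpm = 6182 → n = rpm/60 = 103.033333 rev/s
target J* = 1.19; solve J* = V/(n·D) for n: n = V/(J*·D) = 38.78/(1.19 × 1.093) = 29.815403 rev/s
rpm = 60·n = 1788.924170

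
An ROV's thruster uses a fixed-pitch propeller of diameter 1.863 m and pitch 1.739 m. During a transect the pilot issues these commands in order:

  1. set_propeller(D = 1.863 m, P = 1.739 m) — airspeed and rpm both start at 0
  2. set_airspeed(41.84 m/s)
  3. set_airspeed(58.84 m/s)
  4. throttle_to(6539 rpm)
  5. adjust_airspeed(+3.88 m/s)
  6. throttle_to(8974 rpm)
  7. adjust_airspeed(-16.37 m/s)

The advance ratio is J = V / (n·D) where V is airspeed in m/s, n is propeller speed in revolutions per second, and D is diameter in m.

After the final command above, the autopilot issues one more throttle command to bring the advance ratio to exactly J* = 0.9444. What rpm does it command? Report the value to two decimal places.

set_propeller: D = 1.863 m, P = 1.739 m (p = P/D = 0.933441); state ← (V=0, rpm=0)
set_airspeed(41.84): V ← 41.84 m/s
set_airspeed(58.84): V ← 58.84 m/s
throttle_to(6539): rpm ← 6539
adjust_airspeed(+3.88): V ← 58.84 +3.88 = 62.72 m/s
throttle_to(8974): rpm ← 8974
adjust_airspeed(-16.37): V ← 62.72 -16.37 = 46.35 m/s
final state: V = 46.35 m/s, rpm = 8974 → n = rpm/60 = 149.566667 rev/s
target J* = 0.9444; solve J* = V/(n·D) for n: n = V/(J*·D) = 46.35/(0.9444 × 1.863) = 26.343951 rev/s
rpm = 60·n = 1580.637043

rpm = 1580.64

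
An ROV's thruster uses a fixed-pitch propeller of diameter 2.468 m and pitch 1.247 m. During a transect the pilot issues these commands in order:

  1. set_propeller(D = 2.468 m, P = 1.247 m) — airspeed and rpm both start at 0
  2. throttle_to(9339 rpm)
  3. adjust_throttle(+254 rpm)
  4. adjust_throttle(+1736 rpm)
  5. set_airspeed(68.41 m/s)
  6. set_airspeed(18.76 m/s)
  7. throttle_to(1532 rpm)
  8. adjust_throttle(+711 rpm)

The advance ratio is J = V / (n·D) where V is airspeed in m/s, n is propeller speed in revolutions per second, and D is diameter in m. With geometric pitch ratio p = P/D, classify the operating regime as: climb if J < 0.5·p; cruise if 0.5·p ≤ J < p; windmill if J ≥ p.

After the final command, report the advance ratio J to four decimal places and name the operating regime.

J = 0.2033, regime = climb

set_propeller: D = 2.468 m, P = 1.247 m (p = P/D = 0.505267); state ← (V=0, rpm=0)
throttle_to(9339): rpm ← 9339
adjust_throttle(+254): rpm ← 9339 +254 = 9593
adjust_throttle(+1736): rpm ← 9593 +1736 = 11329
set_airspeed(68.41): V ← 68.41 m/s
set_airspeed(18.76): V ← 18.76 m/s
throttle_to(1532): rpm ← 1532
adjust_throttle(+711): rpm ← 1532 +711 = 2243
final state: V = 18.76 m/s, rpm = 2243 → n = rpm/60 = 37.383333 rev/s
J = V / (n·D) = 18.76 / (37.383333 × 2.468) = 0.203334
regime bands: climb J<0.2526 | cruise [0.2526, 0.5053) | windmill J≥0.5053
J = 0.2033 → climb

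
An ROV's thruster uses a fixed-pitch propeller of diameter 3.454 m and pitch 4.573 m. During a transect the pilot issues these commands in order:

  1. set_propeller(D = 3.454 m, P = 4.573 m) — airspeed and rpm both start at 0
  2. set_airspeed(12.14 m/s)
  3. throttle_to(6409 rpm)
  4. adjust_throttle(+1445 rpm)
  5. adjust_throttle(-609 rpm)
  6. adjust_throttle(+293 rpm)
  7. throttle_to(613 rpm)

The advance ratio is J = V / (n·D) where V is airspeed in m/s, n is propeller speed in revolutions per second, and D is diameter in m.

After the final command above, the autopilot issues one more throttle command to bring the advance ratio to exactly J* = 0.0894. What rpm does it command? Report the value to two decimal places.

set_propeller: D = 3.454 m, P = 4.573 m (p = P/D = 1.323972); state ← (V=0, rpm=0)
set_airspeed(12.14): V ← 12.14 m/s
throttle_to(6409): rpm ← 6409
adjust_throttle(+1445): rpm ← 6409 +1445 = 7854
adjust_throttle(-609): rpm ← 7854 -609 = 7245
adjust_throttle(+293): rpm ← 7245 +293 = 7538
throttle_to(613): rpm ← 613
final state: V = 12.14 m/s, rpm = 613 → n = rpm/60 = 10.216667 rev/s
target J* = 0.0894; solve J* = V/(n·D) for n: n = V/(J*·D) = 12.14/(0.0894 × 3.454) = 39.315050 rev/s
rpm = 60·n = 2358.903013

rpm = 2358.90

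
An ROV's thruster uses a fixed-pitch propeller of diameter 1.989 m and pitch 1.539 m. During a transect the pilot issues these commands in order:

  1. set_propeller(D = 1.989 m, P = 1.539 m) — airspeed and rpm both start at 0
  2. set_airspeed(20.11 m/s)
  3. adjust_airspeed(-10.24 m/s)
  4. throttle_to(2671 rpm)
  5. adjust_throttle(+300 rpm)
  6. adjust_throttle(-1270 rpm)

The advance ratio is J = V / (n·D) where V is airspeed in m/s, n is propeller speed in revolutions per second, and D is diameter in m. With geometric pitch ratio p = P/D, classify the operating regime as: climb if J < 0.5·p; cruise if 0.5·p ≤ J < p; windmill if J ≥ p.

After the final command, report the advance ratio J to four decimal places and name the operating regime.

J = 0.1750, regime = climb

set_propeller: D = 1.989 m, P = 1.539 m (p = P/D = 0.773756); state ← (V=0, rpm=0)
set_airspeed(20.11): V ← 20.11 m/s
adjust_airspeed(-10.24): V ← 20.11 -10.24 = 9.87 m/s
throttle_to(2671): rpm ← 2671
adjust_throttle(+300): rpm ← 2671 +300 = 2971
adjust_throttle(-1270): rpm ← 2971 -1270 = 1701
final state: V = 9.87 m/s, rpm = 1701 → n = rpm/60 = 28.350000 rev/s
J = V / (n·D) = 9.87 / (28.350000 × 1.989) = 0.175037
regime bands: climb J<0.3869 | cruise [0.3869, 0.7738) | windmill J≥0.7738
J = 0.1750 → climb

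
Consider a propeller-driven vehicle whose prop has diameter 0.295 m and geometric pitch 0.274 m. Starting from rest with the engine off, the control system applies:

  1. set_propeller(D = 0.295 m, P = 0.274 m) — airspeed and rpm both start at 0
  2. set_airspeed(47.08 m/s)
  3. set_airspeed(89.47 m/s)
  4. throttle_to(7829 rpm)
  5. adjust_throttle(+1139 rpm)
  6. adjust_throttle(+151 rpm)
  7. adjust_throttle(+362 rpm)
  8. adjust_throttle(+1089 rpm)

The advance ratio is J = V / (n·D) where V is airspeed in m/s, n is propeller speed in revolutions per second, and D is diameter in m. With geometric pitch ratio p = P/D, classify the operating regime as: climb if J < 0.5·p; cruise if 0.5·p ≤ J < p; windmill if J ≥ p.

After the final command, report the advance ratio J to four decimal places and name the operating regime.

set_propeller: D = 0.295 m, P = 0.274 m (p = P/D = 0.928814); state ← (V=0, rpm=0)
set_airspeed(47.08): V ← 47.08 m/s
set_airspeed(89.47): V ← 89.47 m/s
throttle_to(7829): rpm ← 7829
adjust_throttle(+1139): rpm ← 7829 +1139 = 8968
adjust_throttle(+151): rpm ← 8968 +151 = 9119
adjust_throttle(+362): rpm ← 9119 +362 = 9481
adjust_throttle(+1089): rpm ← 9481 +1089 = 10570
final state: V = 89.47 m/s, rpm = 10570 → n = rpm/60 = 176.166667 rev/s
J = V / (n·D) = 89.47 / (176.166667 × 0.295) = 1.721598
regime bands: climb J<0.4644 | cruise [0.4644, 0.9288) | windmill J≥0.9288
J = 1.7216 → windmill

J = 1.7216, regime = windmill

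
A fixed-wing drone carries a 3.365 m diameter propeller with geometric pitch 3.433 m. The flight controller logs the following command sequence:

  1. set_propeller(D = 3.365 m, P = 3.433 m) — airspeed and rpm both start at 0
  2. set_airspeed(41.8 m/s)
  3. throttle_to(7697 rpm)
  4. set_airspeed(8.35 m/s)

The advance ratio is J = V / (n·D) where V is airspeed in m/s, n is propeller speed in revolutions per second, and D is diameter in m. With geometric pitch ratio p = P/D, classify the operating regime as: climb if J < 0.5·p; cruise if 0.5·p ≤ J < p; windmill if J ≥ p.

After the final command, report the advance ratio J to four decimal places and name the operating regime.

J = 0.0193, regime = climb

set_propeller: D = 3.365 m, P = 3.433 m (p = P/D = 1.020208); state ← (V=0, rpm=0)
set_airspeed(41.8): V ← 41.8 m/s
throttle_to(7697): rpm ← 7697
set_airspeed(8.35): V ← 8.35 m/s
final state: V = 8.35 m/s, rpm = 7697 → n = rpm/60 = 128.283333 rev/s
J = V / (n·D) = 8.35 / (128.283333 × 3.365) = 0.019343
regime bands: climb J<0.5101 | cruise [0.5101, 1.0202) | windmill J≥1.0202
J = 0.0193 → climb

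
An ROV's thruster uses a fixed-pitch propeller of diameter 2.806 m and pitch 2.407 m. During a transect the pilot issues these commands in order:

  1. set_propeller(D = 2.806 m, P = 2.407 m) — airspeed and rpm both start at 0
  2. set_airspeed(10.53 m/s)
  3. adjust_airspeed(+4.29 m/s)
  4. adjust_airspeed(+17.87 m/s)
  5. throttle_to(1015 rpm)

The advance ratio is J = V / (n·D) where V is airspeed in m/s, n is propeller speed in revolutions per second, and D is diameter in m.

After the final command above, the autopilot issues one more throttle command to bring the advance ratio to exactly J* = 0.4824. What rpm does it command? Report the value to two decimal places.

set_propeller: D = 2.806 m, P = 2.407 m (p = P/D = 0.857805); state ← (V=0, rpm=0)
set_airspeed(10.53): V ← 10.53 m/s
adjust_airspeed(+4.29): V ← 10.53 +4.29 = 14.82 m/s
adjust_airspeed(+17.87): V ← 14.82 +17.87 = 32.69 m/s
throttle_to(1015): rpm ← 1015
final state: V = 32.69 m/s, rpm = 1015 → n = rpm/60 = 16.916667 rev/s
target J* = 0.4824; solve J* = V/(n·D) for n: n = V/(J*·D) = 32.69/(0.4824 × 2.806) = 24.150157 rev/s
rpm = 60·n = 1449.009408

rpm = 1449.01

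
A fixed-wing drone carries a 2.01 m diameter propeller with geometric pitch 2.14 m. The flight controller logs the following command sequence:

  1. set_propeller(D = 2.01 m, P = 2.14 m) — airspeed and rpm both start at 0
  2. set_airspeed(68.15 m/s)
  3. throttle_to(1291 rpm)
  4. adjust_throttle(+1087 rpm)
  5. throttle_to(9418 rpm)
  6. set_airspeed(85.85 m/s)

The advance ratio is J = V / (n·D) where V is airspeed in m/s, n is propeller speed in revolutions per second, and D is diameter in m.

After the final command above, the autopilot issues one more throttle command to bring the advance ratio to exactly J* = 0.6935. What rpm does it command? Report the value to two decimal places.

set_propeller: D = 2.01 m, P = 2.14 m (p = P/D = 1.064677); state ← (V=0, rpm=0)
set_airspeed(68.15): V ← 68.15 m/s
throttle_to(1291): rpm ← 1291
adjust_throttle(+1087): rpm ← 1291 +1087 = 2378
throttle_to(9418): rpm ← 9418
set_airspeed(85.85): V ← 85.85 m/s
final state: V = 85.85 m/s, rpm = 9418 → n = rpm/60 = 156.966667 rev/s
target J* = 0.6935; solve J* = V/(n·D) for n: n = V/(J*·D) = 85.85/(0.6935 × 2.01) = 61.588238 rev/s
rpm = 60·n = 3695.294257

rpm = 3695.29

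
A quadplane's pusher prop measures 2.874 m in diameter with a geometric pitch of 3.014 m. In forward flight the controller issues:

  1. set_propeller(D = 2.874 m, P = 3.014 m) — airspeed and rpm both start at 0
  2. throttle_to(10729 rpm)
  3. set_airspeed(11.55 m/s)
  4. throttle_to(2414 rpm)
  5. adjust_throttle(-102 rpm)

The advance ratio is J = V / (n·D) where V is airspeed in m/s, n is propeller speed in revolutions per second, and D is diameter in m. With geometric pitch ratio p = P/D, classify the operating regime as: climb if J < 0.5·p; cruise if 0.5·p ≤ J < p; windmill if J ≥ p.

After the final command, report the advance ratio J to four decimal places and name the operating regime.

J = 0.1043, regime = climb

set_propeller: D = 2.874 m, P = 3.014 m (p = P/D = 1.048713); state ← (V=0, rpm=0)
throttle_to(10729): rpm ← 10729
set_airspeed(11.55): V ← 11.55 m/s
throttle_to(2414): rpm ← 2414
adjust_throttle(-102): rpm ← 2414 -102 = 2312
final state: V = 11.55 m/s, rpm = 2312 → n = rpm/60 = 38.533333 rev/s
J = V / (n·D) = 11.55 / (38.533333 × 2.874) = 0.104294
regime bands: climb J<0.5244 | cruise [0.5244, 1.0487) | windmill J≥1.0487
J = 0.1043 → climb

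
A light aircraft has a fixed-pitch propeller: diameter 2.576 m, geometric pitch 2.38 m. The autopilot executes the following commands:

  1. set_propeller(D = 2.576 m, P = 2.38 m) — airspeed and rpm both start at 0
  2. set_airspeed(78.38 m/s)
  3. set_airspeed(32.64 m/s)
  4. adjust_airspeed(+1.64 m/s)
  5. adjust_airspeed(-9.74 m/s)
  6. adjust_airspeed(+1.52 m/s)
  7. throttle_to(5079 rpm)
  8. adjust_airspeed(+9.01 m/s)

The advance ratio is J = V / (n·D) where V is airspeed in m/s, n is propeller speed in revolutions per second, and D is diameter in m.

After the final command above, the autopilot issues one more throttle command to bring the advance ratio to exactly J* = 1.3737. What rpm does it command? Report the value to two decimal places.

set_propeller: D = 2.576 m, P = 2.38 m (p = P/D = 0.923913); state ← (V=0, rpm=0)
set_airspeed(78.38): V ← 78.38 m/s
set_airspeed(32.64): V ← 32.64 m/s
adjust_airspeed(+1.64): V ← 32.64 +1.64 = 34.28 m/s
adjust_airspeed(-9.74): V ← 34.28 -9.74 = 24.54 m/s
adjust_airspeed(+1.52): V ← 24.54 +1.52 = 26.06 m/s
throttle_to(5079): rpm ← 5079
adjust_airspeed(+9.01): V ← 26.06 +9.01 = 35.07 m/s
final state: V = 35.07 m/s, rpm = 5079 → n = rpm/60 = 84.650000 rev/s
target J* = 1.3737; solve J* = V/(n·D) for n: n = V/(J*·D) = 35.07/(1.3737 × 2.576) = 9.910556 rev/s
rpm = 60·n = 594.633345

rpm = 594.63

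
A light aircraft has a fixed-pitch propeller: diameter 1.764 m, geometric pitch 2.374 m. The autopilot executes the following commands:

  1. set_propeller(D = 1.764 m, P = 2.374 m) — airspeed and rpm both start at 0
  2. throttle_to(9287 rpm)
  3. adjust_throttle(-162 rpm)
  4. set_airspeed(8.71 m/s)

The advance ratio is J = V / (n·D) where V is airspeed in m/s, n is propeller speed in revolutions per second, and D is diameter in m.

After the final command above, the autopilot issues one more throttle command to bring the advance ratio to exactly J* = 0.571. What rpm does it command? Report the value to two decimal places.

set_propeller: D = 1.764 m, P = 2.374 m (p = P/D = 1.345805); state ← (V=0, rpm=0)
throttle_to(9287): rpm ← 9287
adjust_throttle(-162): rpm ← 9287 -162 = 9125
set_airspeed(8.71): V ← 8.71 m/s
final state: V = 8.71 m/s, rpm = 9125 → n = rpm/60 = 152.083333 rev/s
target J* = 0.571; solve J* = V/(n·D) for n: n = V/(J*·D) = 8.71/(0.571 × 1.764) = 8.647359 rev/s
rpm = 60·n = 518.841512

rpm = 518.84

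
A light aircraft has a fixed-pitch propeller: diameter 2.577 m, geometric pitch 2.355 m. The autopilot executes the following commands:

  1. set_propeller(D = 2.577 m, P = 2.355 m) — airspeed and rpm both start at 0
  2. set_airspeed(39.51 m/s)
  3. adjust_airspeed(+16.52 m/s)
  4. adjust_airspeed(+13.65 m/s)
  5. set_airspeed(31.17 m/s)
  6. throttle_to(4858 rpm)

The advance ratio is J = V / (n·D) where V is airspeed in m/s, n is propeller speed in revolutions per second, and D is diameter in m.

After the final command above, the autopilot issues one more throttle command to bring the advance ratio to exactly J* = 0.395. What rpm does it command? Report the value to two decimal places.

rpm = 1837.29

set_propeller: D = 2.577 m, P = 2.355 m (p = P/D = 0.913853); state ← (V=0, rpm=0)
set_airspeed(39.51): V ← 39.51 m/s
adjust_airspeed(+16.52): V ← 39.51 +16.52 = 56.03 m/s
adjust_airspeed(+13.65): V ← 56.03 +13.65 = 69.68 m/s
set_airspeed(31.17): V ← 31.17 m/s
throttle_to(4858): rpm ← 4858
final state: V = 31.17 m/s, rpm = 4858 → n = rpm/60 = 80.966667 rev/s
target J* = 0.395; solve J* = V/(n·D) for n: n = V/(J*·D) = 31.17/(0.395 × 2.577) = 30.621417 rev/s
rpm = 60·n = 1837.285039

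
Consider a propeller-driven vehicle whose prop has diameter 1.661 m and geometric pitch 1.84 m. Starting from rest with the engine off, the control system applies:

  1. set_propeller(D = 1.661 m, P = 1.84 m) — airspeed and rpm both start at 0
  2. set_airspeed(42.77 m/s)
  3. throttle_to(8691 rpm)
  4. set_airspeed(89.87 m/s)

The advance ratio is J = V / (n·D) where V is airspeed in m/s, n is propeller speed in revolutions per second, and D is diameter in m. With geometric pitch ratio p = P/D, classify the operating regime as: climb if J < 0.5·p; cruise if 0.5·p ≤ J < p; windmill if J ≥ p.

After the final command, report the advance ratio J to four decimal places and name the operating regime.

J = 0.3735, regime = climb

set_propeller: D = 1.661 m, P = 1.84 m (p = P/D = 1.107766); state ← (V=0, rpm=0)
set_airspeed(42.77): V ← 42.77 m/s
throttle_to(8691): rpm ← 8691
set_airspeed(89.87): V ← 89.87 m/s
final state: V = 89.87 m/s, rpm = 8691 → n = rpm/60 = 144.850000 rev/s
J = V / (n·D) = 89.87 / (144.850000 × 1.661) = 0.373531
regime bands: climb J<0.5539 | cruise [0.5539, 1.1078) | windmill J≥1.1078
J = 0.3735 → climb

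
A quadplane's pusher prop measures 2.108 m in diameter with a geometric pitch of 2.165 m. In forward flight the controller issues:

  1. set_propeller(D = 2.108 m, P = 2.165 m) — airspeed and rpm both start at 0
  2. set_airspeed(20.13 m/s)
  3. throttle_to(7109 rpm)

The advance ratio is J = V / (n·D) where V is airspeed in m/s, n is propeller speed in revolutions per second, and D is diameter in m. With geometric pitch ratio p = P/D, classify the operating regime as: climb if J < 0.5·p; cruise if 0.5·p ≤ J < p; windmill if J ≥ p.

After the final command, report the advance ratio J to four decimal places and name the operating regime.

J = 0.0806, regime = climb

set_propeller: D = 2.108 m, P = 2.165 m (p = P/D = 1.027040); state ← (V=0, rpm=0)
set_airspeed(20.13): V ← 20.13 m/s
throttle_to(7109): rpm ← 7109
final state: V = 20.13 m/s, rpm = 7109 → n = rpm/60 = 118.483333 rev/s
J = V / (n·D) = 20.13 / (118.483333 × 2.108) = 0.080596
regime bands: climb J<0.5135 | cruise [0.5135, 1.0270) | windmill J≥1.0270
J = 0.0806 → climb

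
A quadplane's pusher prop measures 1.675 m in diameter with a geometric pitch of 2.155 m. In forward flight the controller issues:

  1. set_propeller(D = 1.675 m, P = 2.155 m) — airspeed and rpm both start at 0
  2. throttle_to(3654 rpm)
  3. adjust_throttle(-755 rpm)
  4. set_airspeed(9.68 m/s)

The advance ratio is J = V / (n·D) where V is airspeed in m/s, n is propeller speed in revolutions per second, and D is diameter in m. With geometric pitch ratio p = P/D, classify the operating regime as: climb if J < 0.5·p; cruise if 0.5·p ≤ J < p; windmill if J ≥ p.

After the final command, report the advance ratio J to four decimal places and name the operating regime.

J = 0.1196, regime = climb

set_propeller: D = 1.675 m, P = 2.155 m (p = P/D = 1.286567); state ← (V=0, rpm=0)
throttle_to(3654): rpm ← 3654
adjust_throttle(-755): rpm ← 3654 -755 = 2899
set_airspeed(9.68): V ← 9.68 m/s
final state: V = 9.68 m/s, rpm = 2899 → n = rpm/60 = 48.316667 rev/s
J = V / (n·D) = 9.68 / (48.316667 × 1.675) = 0.119609
regime bands: climb J<0.6433 | cruise [0.6433, 1.2866) | windmill J≥1.2866
J = 0.1196 → climb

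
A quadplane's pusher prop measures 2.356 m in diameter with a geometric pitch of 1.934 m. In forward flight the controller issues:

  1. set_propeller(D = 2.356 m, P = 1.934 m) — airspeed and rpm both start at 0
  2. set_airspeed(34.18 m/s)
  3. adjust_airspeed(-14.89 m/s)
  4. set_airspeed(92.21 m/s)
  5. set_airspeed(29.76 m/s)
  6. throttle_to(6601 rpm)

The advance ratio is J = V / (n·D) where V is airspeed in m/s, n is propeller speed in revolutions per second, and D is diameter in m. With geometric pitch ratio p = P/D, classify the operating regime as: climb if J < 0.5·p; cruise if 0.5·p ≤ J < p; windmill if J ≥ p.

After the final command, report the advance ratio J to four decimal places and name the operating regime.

J = 0.1148, regime = climb

set_propeller: D = 2.356 m, P = 1.934 m (p = P/D = 0.820883); state ← (V=0, rpm=0)
set_airspeed(34.18): V ← 34.18 m/s
adjust_airspeed(-14.89): V ← 34.18 -14.89 = 19.29 m/s
set_airspeed(92.21): V ← 92.21 m/s
set_airspeed(29.76): V ← 29.76 m/s
throttle_to(6601): rpm ← 6601
final state: V = 29.76 m/s, rpm = 6601 → n = rpm/60 = 110.016667 rev/s
J = V / (n·D) = 29.76 / (110.016667 × 2.356) = 0.114815
regime bands: climb J<0.4104 | cruise [0.4104, 0.8209) | windmill J≥0.8209
J = 0.1148 → climb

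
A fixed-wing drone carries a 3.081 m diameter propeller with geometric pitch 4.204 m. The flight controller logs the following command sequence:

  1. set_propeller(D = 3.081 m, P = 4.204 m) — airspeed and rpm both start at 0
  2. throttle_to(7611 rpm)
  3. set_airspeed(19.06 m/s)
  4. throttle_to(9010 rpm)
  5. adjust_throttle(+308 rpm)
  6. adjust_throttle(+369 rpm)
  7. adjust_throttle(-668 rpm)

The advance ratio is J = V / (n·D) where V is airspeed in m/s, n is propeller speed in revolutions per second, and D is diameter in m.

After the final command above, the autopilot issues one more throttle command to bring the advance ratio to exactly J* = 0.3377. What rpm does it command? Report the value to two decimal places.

set_propeller: D = 3.081 m, P = 4.204 m (p = P/D = 1.364492); state ← (V=0, rpm=0)
throttle_to(7611): rpm ← 7611
set_airspeed(19.06): V ← 19.06 m/s
throttle_to(9010): rpm ← 9010
adjust_throttle(+308): rpm ← 9010 +308 = 9318
adjust_throttle(+369): rpm ← 9318 +369 = 9687
adjust_throttle(-668): rpm ← 9687 -668 = 9019
final state: V = 19.06 m/s, rpm = 9019 → n = rpm/60 = 150.316667 rev/s
target J* = 0.3377; solve J* = V/(n·D) for n: n = V/(J*·D) = 19.06/(0.3377 × 3.081) = 18.318931 rev/s
rpm = 60·n = 1099.135887

rpm = 1099.14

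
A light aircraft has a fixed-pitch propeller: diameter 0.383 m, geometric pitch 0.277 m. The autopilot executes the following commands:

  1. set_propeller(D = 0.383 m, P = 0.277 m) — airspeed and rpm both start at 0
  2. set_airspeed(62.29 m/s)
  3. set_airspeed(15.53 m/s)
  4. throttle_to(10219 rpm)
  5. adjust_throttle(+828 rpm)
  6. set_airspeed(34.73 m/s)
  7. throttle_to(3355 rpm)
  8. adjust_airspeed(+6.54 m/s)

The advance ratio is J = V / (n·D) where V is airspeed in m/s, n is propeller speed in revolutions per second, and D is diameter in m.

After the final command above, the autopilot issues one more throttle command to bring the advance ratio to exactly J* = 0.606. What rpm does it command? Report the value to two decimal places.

set_propeller: D = 0.383 m, P = 0.277 m (p = P/D = 0.723238); state ← (V=0, rpm=0)
set_airspeed(62.29): V ← 62.29 m/s
set_airspeed(15.53): V ← 15.53 m/s
throttle_to(10219): rpm ← 10219
adjust_throttle(+828): rpm ← 10219 +828 = 11047
set_airspeed(34.73): V ← 34.73 m/s
throttle_to(3355): rpm ← 3355
adjust_airspeed(+6.54): V ← 34.73 +6.54 = 41.27 m/s
final state: V = 41.27 m/s, rpm = 3355 → n = rpm/60 = 55.916667 rev/s
target J* = 0.606; solve J* = V/(n·D) for n: n = V/(J*·D) = 41.27/(0.606 × 0.383) = 177.812820 rev/s
rpm = 60·n = 10668.769227

rpm = 10668.77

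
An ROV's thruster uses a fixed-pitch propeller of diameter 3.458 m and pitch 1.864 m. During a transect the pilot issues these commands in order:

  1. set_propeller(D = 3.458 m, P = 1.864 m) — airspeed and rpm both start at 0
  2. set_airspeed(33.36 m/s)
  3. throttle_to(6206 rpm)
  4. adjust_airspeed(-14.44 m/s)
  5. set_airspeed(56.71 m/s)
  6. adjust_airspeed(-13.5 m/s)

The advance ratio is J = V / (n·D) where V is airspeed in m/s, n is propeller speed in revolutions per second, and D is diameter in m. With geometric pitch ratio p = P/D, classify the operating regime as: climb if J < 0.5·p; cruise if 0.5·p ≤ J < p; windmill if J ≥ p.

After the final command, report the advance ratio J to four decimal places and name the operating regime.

J = 0.1208, regime = climb

set_propeller: D = 3.458 m, P = 1.864 m (p = P/D = 0.539040); state ← (V=0, rpm=0)
set_airspeed(33.36): V ← 33.36 m/s
throttle_to(6206): rpm ← 6206
adjust_airspeed(-14.44): V ← 33.36 -14.44 = 18.92 m/s
set_airspeed(56.71): V ← 56.71 m/s
adjust_airspeed(-13.5): V ← 56.71 -13.5 = 43.21 m/s
final state: V = 43.21 m/s, rpm = 6206 → n = rpm/60 = 103.433333 rev/s
J = V / (n·D) = 43.21 / (103.433333 × 3.458) = 0.120809
regime bands: climb J<0.2695 | cruise [0.2695, 0.5390) | windmill J≥0.5390
J = 0.1208 → climb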